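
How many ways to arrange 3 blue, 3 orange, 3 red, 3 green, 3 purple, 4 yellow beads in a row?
19! / (3! × 3! × 3! × 3! × 3! × 4!) = 651819168000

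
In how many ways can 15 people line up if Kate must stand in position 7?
Fix one position: (15-1)! = 87178291200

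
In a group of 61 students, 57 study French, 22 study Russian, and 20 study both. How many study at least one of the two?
|A∪B| = |A| + |B| - |A∩B| = 57 + 22 - 20 = 59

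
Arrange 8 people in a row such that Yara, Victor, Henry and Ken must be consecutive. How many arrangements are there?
Treat the 4 as one block: (8-4+1)! × 4! = 120 × 24 = 2880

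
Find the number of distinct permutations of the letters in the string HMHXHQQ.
7! / (1! × 2! × 3! × 1!) = 420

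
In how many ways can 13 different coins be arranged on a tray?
13! = 6227020800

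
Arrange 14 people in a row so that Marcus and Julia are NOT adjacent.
Total - adjacent = 14! - (14-1)!×2 = 87178291200 - 12454041600 = 74724249600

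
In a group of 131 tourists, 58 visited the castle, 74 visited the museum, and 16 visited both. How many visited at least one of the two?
|A∪B| = |A| + |B| - |A∩B| = 58 + 74 - 16 = 116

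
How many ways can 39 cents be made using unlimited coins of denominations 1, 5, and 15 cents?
Coefficient of x^39 in 1/(1-x^1) · 1/(1-x^5) · 1/(1-x^15). Case on j = number of 15-cent coins (j = 0..2); remainder r = 39 - 15j is made from {1,5} in ⌊r/5⌋+1 ways. r = 39, 24, 9 → 8 + 5 + 2 = 15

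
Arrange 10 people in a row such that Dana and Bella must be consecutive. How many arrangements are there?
Treat the 2 as one block: (10-2+1)! × 2! = 362880 × 2 = 725760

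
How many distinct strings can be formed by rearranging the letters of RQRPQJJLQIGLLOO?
15! / (1! × 3! × 1! × 3! × 2! × 1! × 2! × 2!) = 4540536000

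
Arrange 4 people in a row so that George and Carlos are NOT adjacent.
Total - adjacent = 4! - (4-1)!×2 = 24 - 12 = 12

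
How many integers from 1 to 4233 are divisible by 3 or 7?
⌊4233/3⌋ + ⌊4233/7⌋ - ⌊4233/21⌋ = 1411 + 604 - 201 = 1814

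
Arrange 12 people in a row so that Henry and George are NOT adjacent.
Total - adjacent = 12! - (12-1)!×2 = 479001600 - 79833600 = 399168000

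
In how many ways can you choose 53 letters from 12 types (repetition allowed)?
C(53+12-1, 12-1) = C(64, 11) = 743595781824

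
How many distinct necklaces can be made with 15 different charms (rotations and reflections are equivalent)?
(15-1)!/2 = 87178291200/2 = 43589145600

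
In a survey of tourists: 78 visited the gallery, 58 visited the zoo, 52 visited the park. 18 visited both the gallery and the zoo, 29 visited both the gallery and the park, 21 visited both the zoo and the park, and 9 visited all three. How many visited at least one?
|A∪B∪C| = 78+58+52-18-29-21+9 = 129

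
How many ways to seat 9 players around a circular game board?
Circular: fix one position, arrange the rest. (9-1)! = 40320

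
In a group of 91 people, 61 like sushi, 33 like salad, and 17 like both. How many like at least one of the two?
|A∪B| = |A| + |B| - |A∩B| = 61 + 33 - 17 = 77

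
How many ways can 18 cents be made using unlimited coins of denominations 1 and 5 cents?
Coefficient of x^18 in 1/(1-x^1) · 1/(1-x^5). Use j coins of 5 for j = 0..⌊18/5⌋ = 3, the rest in 1s: 3 + 1 = 4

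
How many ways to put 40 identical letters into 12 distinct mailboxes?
C(40+12-1, 12-1) = C(51, 11) = 47626016970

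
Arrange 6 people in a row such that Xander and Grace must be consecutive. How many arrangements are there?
Treat the 2 as one block: (6-2+1)! × 2! = 120 × 2 = 240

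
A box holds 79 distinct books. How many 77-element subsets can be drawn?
C(79,77) = 79!/(77!×2!) = 3081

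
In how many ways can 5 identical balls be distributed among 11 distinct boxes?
C(5+11-1, 11-1) = C(15, 10) = 3003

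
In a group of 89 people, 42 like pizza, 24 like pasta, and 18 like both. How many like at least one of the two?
|A∪B| = |A| + |B| - |A∩B| = 42 + 24 - 18 = 48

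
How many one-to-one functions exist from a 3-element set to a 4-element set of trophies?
P(4,3) = 4!/(4-3)! = 24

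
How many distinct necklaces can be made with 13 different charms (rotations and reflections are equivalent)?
(13-1)!/2 = 479001600/2 = 239500800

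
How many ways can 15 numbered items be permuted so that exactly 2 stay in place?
Choose the 2 fixed points C(15,2) = 105, derange the rest: !13 = Σ_{j=0}^{13} (-1)^j·13!/j! = 6227020800 - 6227020800 + 3113510400 - 1037836800 + 259459200 - 51891840 + 8648640 - 1235520 + 154440 - 17160 + 1716 - 156 + 13 - 1 = 2290792932. Product = 105 × 2290792932 = 240533257860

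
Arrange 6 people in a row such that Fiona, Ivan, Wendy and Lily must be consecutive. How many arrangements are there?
Treat the 4 as one block: (6-4+1)! × 4! = 6 × 24 = 144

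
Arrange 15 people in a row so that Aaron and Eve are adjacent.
Treat as block: (15-1)! × 2! = 87178291200 × 2 = 174356582400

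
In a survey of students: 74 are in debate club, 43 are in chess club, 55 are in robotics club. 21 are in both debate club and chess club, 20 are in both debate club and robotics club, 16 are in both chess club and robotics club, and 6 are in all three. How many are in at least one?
|A∪B∪C| = 74+43+55-21-20-16+6 = 121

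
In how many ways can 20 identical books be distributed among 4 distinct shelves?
C(20+4-1, 4-1) = C(23, 3) = 1771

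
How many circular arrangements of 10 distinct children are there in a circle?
Circular: fix one position, arrange the rest. (10-1)! = 362880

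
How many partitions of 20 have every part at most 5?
Let r_j(i) = number of partitions of i into parts ≤ j, for i = 0..20. r_1(i) = 1 for all i; r_j(i) = r_{j-1}(i) + r_j(i-j). Rows j = 2..5: ≤2: 1 1 2 2 3 3 4 4 5 5 6 6 7 7 8 8 9 9 10 10 11; ≤3: 1 1 2 3 4 5 7 8 10 12 14 16 19 21 24 27 30 33 37 40 44; ≤4: 1 1 2 3 5 6 9 11 15 18 23 27 34 39 47 54 64 72 84 94 108; ≤5: 1 1 2 3 5 7 10 13 18 23 30 37 47 57 70 84 101 119 141 164 192. r_5(20) = 192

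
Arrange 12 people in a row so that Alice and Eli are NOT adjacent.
Total - adjacent = 12! - (12-1)!×2 = 479001600 - 79833600 = 399168000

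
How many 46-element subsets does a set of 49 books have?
C(49,46) = 49!/(46!×3!) = 18424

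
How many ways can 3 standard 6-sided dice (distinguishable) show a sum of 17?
Coefficient of x^17 in (x + x² + ... + x^6)^3. By inclusion-exclusion on dice exceeding 6: Σ_j (-1)^j C(3,j)·C(17-1-6j, 2) = C(3,0)·C(16,2) - C(3,1)·C(10,2) + C(3,2)·C(4,2) = 1·120 - 3·45 + 3·6 = 3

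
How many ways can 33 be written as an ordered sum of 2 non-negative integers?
C(33+2-1, 2-1) = C(34, 1) = 34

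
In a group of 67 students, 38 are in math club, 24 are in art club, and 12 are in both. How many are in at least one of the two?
|A∪B| = |A| + |B| - |A∩B| = 38 + 24 - 12 = 50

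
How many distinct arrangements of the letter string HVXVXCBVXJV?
11! / (4! × 3! × 1! × 1! × 1! × 1!) = 277200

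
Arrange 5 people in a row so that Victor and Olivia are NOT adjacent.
Total - adjacent = 5! - (5-1)!×2 = 120 - 48 = 72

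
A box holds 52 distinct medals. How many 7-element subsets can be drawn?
C(52,7) = 52!/(7!×45!) = 133784560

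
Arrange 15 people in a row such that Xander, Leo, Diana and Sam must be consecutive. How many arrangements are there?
Treat the 4 as one block: (15-4+1)! × 4! = 479001600 × 24 = 11496038400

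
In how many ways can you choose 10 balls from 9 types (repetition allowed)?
C(10+9-1, 9-1) = C(18, 8) = 43758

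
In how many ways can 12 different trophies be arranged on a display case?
12! = 479001600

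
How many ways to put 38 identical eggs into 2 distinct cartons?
C(38+2-1, 2-1) = C(39, 1) = 39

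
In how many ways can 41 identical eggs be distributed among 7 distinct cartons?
C(41+7-1, 7-1) = C(47, 6) = 10737573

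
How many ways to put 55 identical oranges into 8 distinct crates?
C(55+8-1, 8-1) = C(62, 7) = 491796152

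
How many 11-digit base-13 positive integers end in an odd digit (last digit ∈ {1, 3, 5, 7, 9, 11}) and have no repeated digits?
Last∈{1,3,5,7,9,11}. Last=0: 0. Last nonzero: 6×11×P(11,9) = 1317254400. Total = 1317254400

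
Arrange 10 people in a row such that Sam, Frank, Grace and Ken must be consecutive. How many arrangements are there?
Treat the 4 as one block: (10-4+1)! × 4! = 5040 × 24 = 120960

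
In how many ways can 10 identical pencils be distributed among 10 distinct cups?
C(10+10-1, 10-1) = C(19, 9) = 92378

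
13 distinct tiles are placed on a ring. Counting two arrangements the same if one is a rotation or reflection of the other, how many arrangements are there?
(13-1)!/2 = 479001600/2 = 239500800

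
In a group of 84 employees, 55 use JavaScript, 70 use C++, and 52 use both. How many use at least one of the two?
|A∪B| = |A| + |B| - |A∩B| = 55 + 70 - 52 = 73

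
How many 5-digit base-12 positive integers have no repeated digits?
First digit: 11 choices (nonzero). Then descending: 11 × 11 × 10 × 9 × 8 = 87120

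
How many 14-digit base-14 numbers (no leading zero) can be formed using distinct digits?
First digit: 13 choices (nonzero). Then descending: 13 × 13 × 12 × 11 × 10 × 9 × 8 × 7 × 6 × 5 × 4 × 3 × 2 × 1 = 80951270400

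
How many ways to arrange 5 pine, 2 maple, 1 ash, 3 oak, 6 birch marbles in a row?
17! / (5! × 2! × 1! × 3! × 6!) = 343062720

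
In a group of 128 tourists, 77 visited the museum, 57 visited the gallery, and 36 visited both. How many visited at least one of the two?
|A∪B| = |A| + |B| - |A∩B| = 77 + 57 - 36 = 98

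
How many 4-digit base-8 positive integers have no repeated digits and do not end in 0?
Last digit: 7 nonzero choices. First digit: 6 (nonzero, ≠last). Middle 2: P(6,2) = 30. Total = 1260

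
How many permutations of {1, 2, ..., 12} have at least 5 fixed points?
Exactly j fixed points: C(12,j)·!(12-j); sum over j ≥ 5 (derangement numbers via !m = (m-1)·(!(m-1) + !(m-2)): !0..!7 = 1, 0, 1, 2, 9, 44, 265, 1854). Σ_{j=5}^{12} C(12,j)·!(12-j) = C(12,5)·!7 + C(12,6)·!6 + C(12,7)·!5 + C(12,8)·!4 + C(12,9)·!3 + C(12,10)·!2 + C(12,11)·!1 + C(12,12)·!0 = 792·1854 + 924·265 + 792·44 + 495·9 + 220·2 + 66·1 + 12·0 + 1·1 = 1753038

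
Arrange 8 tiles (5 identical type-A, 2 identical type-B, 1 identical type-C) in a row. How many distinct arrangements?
8! / (5! × 2! × 1!) = 168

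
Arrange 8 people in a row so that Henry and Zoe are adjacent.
Treat as block: (8-1)! × 2! = 5040 × 2 = 10080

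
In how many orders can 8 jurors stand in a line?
8! = 40320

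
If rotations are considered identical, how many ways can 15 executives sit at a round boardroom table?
Circular: fix one position, arrange the rest. (15-1)! = 87178291200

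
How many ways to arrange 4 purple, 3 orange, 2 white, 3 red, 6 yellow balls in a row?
18! / (4! × 3! × 2! × 3! × 6!) = 5145940800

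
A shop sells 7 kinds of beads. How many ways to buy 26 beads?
C(26+7-1, 7-1) = C(32, 6) = 906192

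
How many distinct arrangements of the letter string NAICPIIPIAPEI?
13! / (1! × 1! × 1! × 2! × 5! × 3!) = 4324320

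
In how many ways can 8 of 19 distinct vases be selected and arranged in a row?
P(19,8) = 19!/(19-8)! = 3047466240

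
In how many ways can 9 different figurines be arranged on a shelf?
9! = 362880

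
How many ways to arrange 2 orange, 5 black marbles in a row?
7! / (2! × 5!) = 21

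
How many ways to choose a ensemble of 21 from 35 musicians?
C(35,21) = 35!/(21!×14!) = 2319959400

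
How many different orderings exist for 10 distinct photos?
10! = 3628800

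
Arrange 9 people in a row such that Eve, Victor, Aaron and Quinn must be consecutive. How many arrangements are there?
Treat the 4 as one block: (9-4+1)! × 4! = 720 × 24 = 17280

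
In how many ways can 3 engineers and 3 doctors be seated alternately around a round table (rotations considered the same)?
Fix one of the engineers: (3-1)! ways for the remaining engineers, × 3! ways for the doctors = 2 × 6 = 12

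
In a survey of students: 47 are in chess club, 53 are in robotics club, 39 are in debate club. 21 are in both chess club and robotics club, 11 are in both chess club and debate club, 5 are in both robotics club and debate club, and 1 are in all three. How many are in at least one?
|A∪B∪C| = 47+53+39-21-11-5+1 = 103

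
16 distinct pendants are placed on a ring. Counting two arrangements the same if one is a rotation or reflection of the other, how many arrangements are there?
(16-1)!/2 = 1307674368000/2 = 653837184000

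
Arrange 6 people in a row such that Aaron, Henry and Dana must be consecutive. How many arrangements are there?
Treat the 3 as one block: (6-3+1)! × 3! = 24 × 6 = 144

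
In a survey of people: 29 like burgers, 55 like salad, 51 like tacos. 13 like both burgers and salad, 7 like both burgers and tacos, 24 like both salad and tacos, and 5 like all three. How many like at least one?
|A∪B∪C| = 29+55+51-13-7-24+5 = 96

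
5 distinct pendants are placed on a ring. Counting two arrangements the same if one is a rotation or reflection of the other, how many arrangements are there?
(5-1)!/2 = 24/2 = 12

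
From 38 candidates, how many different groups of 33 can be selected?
C(38,33) = 38!/(33!×5!) = 501942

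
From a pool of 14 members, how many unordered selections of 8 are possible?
C(14,8) = 14!/(8!×6!) = 3003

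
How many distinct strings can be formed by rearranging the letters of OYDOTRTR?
8! / (1! × 2! × 2! × 1! × 2!) = 5040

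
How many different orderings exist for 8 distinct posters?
8! = 40320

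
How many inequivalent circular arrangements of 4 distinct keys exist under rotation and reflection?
(4-1)!/2 = 6/2 = 3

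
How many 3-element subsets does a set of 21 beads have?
C(21,3) = 21!/(3!×18!) = 1330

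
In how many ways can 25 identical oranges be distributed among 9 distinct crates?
C(25+9-1, 9-1) = C(33, 8) = 13884156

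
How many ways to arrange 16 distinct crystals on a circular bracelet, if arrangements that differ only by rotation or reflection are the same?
(16-1)!/2 = 1307674368000/2 = 653837184000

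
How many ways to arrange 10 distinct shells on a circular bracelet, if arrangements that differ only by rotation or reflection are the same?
(10-1)!/2 = 362880/2 = 181440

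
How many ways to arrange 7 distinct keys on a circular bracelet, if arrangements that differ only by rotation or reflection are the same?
(7-1)!/2 = 720/2 = 360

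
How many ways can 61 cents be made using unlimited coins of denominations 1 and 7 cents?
Coefficient of x^61 in 1/(1-x^1) · 1/(1-x^7). Use j coins of 7 for j = 0..⌊61/7⌋ = 8, the rest in 1s: 8 + 1 = 9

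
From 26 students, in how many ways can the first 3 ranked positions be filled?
P(26,3) = 26!/(26-3)! = 15600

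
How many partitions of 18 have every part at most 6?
Let r_j(i) = number of partitions of i into parts ≤ j, for i = 0..18. r_1(i) = 1 for all i; r_j(i) = r_{j-1}(i) + r_j(i-j). Rows j = 2..6: ≤2: 1 1 2 2 3 3 4 4 5 5 6 6 7 7 8 8 9 9 10; ≤3: 1 1 2 3 4 5 7 8 10 12 14 16 19 21 24 27 30 33 37; ≤4: 1 1 2 3 5 6 9 11 15 18 23 27 34 39 47 54 64 72 84; ≤5: 1 1 2 3 5 7 10 13 18 23 30 37 47 57 70 84 101 119 141; ≤6: 1 1 2 3 5 7 11 14 20 26 35 44 58 71 90 110 136 163 199. r_6(18) = 199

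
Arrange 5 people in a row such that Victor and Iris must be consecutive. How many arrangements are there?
Treat the 2 as one block: (5-2+1)! × 2! = 24 × 2 = 48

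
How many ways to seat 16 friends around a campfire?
Circular: fix one position, arrange the rest. (16-1)! = 1307674368000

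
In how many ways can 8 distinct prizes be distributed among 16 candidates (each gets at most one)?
P(16,8) = 16!/(16-8)! = 518918400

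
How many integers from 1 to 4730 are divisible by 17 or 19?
⌊4730/17⌋ + ⌊4730/19⌋ - ⌊4730/323⌋ = 278 + 248 - 14 = 512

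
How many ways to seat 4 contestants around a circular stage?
Circular: fix one position, arrange the rest. (4-1)! = 6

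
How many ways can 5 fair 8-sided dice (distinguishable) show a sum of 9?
Coefficient of x^9 in (x + x² + ... + x^8)^5. By inclusion-exclusion on dice exceeding 8: Σ_j (-1)^j C(5,j)·C(9-1-8j, 4) = C(5,0)·C(8,4) = 1·70 = 70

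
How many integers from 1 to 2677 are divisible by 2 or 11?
⌊2677/2⌋ + ⌊2677/11⌋ - ⌊2677/22⌋ = 1338 + 243 - 121 = 1460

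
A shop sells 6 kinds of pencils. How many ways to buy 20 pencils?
C(20+6-1, 6-1) = C(25, 5) = 53130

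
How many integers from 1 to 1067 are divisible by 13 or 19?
⌊1067/13⌋ + ⌊1067/19⌋ - ⌊1067/247⌋ = 82 + 56 - 4 = 134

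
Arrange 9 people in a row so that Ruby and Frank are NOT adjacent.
Total - adjacent = 9! - (9-1)!×2 = 362880 - 80640 = 282240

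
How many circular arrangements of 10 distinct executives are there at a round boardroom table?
Circular: fix one position, arrange the rest. (10-1)! = 362880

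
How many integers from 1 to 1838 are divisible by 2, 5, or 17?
⌊1838/2⌋+⌊1838/5⌋+⌊1838/17⌋ - ⌊1838/10⌋-⌊1838/34⌋-⌊1838/85⌋ + ⌊1838/170⌋ = 919+367+108 - 183-54-21 + 10 = 1146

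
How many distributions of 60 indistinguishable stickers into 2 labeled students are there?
C(60+2-1, 2-1) = C(61, 1) = 61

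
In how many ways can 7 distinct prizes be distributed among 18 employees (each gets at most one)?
P(18,7) = 18!/(18-7)! = 160392960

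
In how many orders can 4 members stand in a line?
4! = 24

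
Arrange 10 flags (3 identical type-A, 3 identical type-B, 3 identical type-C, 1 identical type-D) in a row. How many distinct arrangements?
10! / (3! × 3! × 3! × 1!) = 16800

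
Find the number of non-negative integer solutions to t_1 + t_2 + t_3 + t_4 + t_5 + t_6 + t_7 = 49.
C(49+7-1, 7-1) = C(55, 6) = 28989675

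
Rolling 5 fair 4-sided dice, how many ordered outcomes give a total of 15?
Coefficient of x^15 in (x + x² + ... + x^4)^5. By inclusion-exclusion on dice exceeding 4: Σ_j (-1)^j C(5,j)·C(15-1-4j, 4) = C(5,0)·C(14,4) - C(5,1)·C(10,4) + C(5,2)·C(6,4) = 1·1001 - 5·210 + 10·15 = 101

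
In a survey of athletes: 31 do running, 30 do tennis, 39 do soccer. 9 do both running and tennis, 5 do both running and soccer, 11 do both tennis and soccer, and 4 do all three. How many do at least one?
|A∪B∪C| = 31+30+39-9-5-11+4 = 79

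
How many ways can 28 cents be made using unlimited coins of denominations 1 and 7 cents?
Coefficient of x^28 in 1/(1-x^1) · 1/(1-x^7). Use j coins of 7 for j = 0..⌊28/7⌋ = 4, the rest in 1s: 4 + 1 = 5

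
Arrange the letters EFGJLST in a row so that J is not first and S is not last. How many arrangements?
By inclusion-exclusion: 7! - 2×(7-1)! + (7-2)! = 5040 - 1440 + 120 = 3720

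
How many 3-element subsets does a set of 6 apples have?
C(6,3) = 6!/(3!×3!) = 20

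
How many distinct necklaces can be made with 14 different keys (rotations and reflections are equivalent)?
(14-1)!/2 = 6227020800/2 = 3113510400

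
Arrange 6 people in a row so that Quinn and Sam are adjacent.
Treat as block: (6-1)! × 2! = 120 × 2 = 240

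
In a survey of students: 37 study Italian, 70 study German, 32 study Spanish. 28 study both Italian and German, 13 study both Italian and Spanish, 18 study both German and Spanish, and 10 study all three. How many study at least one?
|A∪B∪C| = 37+70+32-28-13-18+10 = 90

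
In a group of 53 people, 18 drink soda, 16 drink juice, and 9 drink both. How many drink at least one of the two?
|A∪B| = |A| + |B| - |A∩B| = 18 + 16 - 9 = 25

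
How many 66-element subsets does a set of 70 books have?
C(70,66) = 70!/(66!×4!) = 916895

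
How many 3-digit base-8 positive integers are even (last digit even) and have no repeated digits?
Last∈{0,2,4,6}. Last=0: 42. Last nonzero: 3×6×P(6,1) = 108. Total = 150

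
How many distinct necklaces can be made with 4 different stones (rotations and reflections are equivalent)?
(4-1)!/2 = 6/2 = 3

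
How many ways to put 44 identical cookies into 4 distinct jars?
C(44+4-1, 4-1) = C(47, 3) = 16215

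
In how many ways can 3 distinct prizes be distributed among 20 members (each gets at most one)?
P(20,3) = 20!/(20-3)! = 6840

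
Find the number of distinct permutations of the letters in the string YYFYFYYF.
8! / (5! × 3!) = 56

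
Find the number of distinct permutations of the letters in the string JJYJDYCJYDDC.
12! / (3! × 3! × 2! × 4!) = 277200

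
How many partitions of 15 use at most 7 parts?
By conjugation, equals partitions of 15 into parts ≤ 7. Let r_j(i) = number of partitions of i into parts ≤ j, for i = 0..15. r_1(i) = 1 for all i; r_j(i) = r_{j-1}(i) + r_j(i-j). Rows j = 2..7: ≤2: 1 1 2 2 3 3 4 4 5 5 6 6 7 7 8 8; ≤3: 1 1 2 3 4 5 7 8 10 12 14 16 19 21 24 27; ≤4: 1 1 2 3 5 6 9 11 15 18 23 27 34 39 47 54; ≤5: 1 1 2 3 5 7 10 13 18 23 30 37 47 57 70 84; ≤6: 1 1 2 3 5 7 11 14 20 26 35 44 58 71 90 110; ≤7: 1 1 2 3 5 7 11 15 21 28 38 49 65 82 105 131. r_7(15) = 131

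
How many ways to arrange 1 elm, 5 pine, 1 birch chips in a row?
7! / (1! × 5! × 1!) = 42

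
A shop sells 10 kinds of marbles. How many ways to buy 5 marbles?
C(5+10-1, 10-1) = C(14, 9) = 2002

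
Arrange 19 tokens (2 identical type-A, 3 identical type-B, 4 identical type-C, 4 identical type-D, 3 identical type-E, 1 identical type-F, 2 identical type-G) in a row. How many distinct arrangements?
19! / (2! × 3! × 4! × 4! × 3! × 1! × 2!) = 1466593128000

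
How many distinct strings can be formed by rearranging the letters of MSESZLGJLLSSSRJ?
15! / (1! × 1! × 1! × 3! × 1! × 2! × 1! × 5!) = 908107200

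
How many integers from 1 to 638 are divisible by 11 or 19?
⌊638/11⌋ + ⌊638/19⌋ - ⌊638/209⌋ = 58 + 33 - 3 = 88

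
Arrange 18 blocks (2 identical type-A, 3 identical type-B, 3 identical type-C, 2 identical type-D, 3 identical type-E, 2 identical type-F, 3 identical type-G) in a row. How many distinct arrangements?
18! / (2! × 3! × 3! × 2! × 3! × 2! × 3!) = 617512896000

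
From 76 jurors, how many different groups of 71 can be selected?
C(76,71) = 76!/(71!×5!) = 18474840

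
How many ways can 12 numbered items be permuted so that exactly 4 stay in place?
Choose the 4 fixed points C(12,4) = 495, derange the rest: !8 = Σ_{j=0}^{8} (-1)^j·8!/j! = 40320 - 40320 + 20160 - 6720 + 1680 - 336 + 56 - 8 + 1 = 14833. Product = 495 × 14833 = 7342335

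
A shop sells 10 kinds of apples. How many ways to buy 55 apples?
C(55+10-1, 10-1) = C(64, 9) = 27540584512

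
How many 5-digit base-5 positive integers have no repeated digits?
First digit: 4 choices (nonzero). Then descending: 4 × 4 × 3 × 2 × 1 = 96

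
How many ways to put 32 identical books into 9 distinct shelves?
C(32+9-1, 9-1) = C(40, 8) = 76904685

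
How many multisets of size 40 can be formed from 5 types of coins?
C(40+5-1, 5-1) = C(44, 4) = 135751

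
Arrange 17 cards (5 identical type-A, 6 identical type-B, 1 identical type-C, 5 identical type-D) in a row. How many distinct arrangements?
17! / (5! × 6! × 1! × 5!) = 34306272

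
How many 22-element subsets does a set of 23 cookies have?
C(23,22) = 23!/(22!×1!) = 23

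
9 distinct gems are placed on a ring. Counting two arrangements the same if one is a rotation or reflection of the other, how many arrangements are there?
(9-1)!/2 = 40320/2 = 20160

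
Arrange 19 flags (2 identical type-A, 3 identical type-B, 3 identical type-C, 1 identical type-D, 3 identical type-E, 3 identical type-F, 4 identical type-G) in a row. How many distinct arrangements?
19! / (2! × 3! × 3! × 1! × 3! × 3! × 4!) = 1955457504000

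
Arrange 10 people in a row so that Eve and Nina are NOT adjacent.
Total - adjacent = 10! - (10-1)!×2 = 3628800 - 725760 = 2903040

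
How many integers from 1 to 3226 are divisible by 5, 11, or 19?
⌊3226/5⌋+⌊3226/11⌋+⌊3226/19⌋ - ⌊3226/55⌋-⌊3226/95⌋-⌊3226/209⌋ + ⌊3226/1045⌋ = 645+293+169 - 58-33-15 + 3 = 1004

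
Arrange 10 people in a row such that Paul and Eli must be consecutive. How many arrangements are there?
Treat the 2 as one block: (10-2+1)! × 2! = 362880 × 2 = 725760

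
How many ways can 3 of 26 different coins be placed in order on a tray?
P(26,3) = 26!/(26-3)! = 15600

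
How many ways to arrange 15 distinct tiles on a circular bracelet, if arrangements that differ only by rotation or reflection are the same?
(15-1)!/2 = 87178291200/2 = 43589145600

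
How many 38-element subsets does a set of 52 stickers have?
C(52,38) = 52!/(38!×14!) = 1768966344600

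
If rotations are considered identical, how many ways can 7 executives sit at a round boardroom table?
Circular: fix one position, arrange the rest. (7-1)! = 720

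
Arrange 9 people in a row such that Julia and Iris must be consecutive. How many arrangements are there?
Treat the 2 as one block: (9-2+1)! × 2! = 40320 × 2 = 80640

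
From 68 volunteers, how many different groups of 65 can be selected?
C(68,65) = 68!/(65!×3!) = 50116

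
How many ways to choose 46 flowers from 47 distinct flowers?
C(47,46) = 47!/(46!×1!) = 47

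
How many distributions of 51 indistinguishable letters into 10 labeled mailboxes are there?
C(51+10-1, 10-1) = C(60, 9) = 14783142660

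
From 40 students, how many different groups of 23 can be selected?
C(40,23) = 40!/(23!×17!) = 88732378800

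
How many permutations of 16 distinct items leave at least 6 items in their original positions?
Exactly j fixed points: C(16,j)·!(16-j); sum over j ≥ 6 (derangement numbers via !m = (m-1)·(!(m-1) + !(m-2)): !0..!10 = 1, 0, 1, 2, 9, 44, 265, 1854, 14833, 133496, 1334961). Σ_{j=6}^{16} C(16,j)·!(16-j) = C(16,6)·!10 + C(16,7)·!9 + C(16,8)·!8 + C(16,9)·!7 + C(16,10)·!6 + C(16,11)·!5 + C(16,12)·!4 + C(16,13)·!3 + C(16,14)·!2 + C(16,15)·!1 + C(16,16)·!0 = 8008·1334961 + 11440·133496 + 12870·14833 + 11440·1854 + 8008·265 + 4368·44 + 1820·9 + 560·2 + 120·1 + 16·0 + 1·1 = 12432004331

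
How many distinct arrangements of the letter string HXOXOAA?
7! / (1! × 2! × 2! × 2!) = 630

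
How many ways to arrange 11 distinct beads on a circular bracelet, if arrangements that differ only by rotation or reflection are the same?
(11-1)!/2 = 3628800/2 = 1814400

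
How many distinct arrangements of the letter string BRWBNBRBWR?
10! / (3! × 4! × 1! × 2!) = 12600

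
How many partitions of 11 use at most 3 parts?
By conjugation, equals partitions of 11 into parts ≤ 3. Let r_j(i) = number of partitions of i into parts ≤ j, for i = 0..11. r_1(i) = 1 for all i; r_j(i) = r_{j-1}(i) + r_j(i-j). Rows j = 2..3: ≤2: 1 1 2 2 3 3 4 4 5 5 6 6; ≤3: 1 1 2 3 4 5 7 8 10 12 14 16. r_3(11) = 16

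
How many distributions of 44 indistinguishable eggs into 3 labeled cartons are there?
C(44+3-1, 3-1) = C(46, 2) = 1035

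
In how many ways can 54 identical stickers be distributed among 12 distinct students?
C(54+12-1, 12-1) = C(65, 11) = 895068996640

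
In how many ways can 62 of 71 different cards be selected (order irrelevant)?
C(71,62) = 71!/(62!×9!) = 74473879480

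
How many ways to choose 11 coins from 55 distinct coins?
C(55,11) = 55!/(11!×44!) = 119653565850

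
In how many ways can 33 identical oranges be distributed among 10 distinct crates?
C(33+10-1, 10-1) = C(42, 9) = 445891810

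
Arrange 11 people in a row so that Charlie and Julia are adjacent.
Treat as block: (11-1)! × 2! = 3628800 × 2 = 7257600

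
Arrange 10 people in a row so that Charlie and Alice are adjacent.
Treat as block: (10-1)! × 2! = 362880 × 2 = 725760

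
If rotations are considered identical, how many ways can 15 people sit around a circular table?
Circular: fix one position, arrange the rest. (15-1)! = 87178291200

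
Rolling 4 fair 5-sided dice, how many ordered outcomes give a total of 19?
Coefficient of x^19 in (x + x² + ... + x^5)^4. By inclusion-exclusion on dice exceeding 5: Σ_j (-1)^j C(4,j)·C(19-1-5j, 3) = C(4,0)·C(18,3) - C(4,1)·C(13,3) + C(4,2)·C(8,3) - C(4,3)·C(3,3) = 1·816 - 4·286 + 6·56 - 4·1 = 4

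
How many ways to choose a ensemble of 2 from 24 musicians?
C(24,2) = 24!/(2!×22!) = 276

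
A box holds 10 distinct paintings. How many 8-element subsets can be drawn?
C(10,8) = 10!/(8!×2!) = 45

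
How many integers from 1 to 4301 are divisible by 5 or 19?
⌊4301/5⌋ + ⌊4301/19⌋ - ⌊4301/95⌋ = 860 + 226 - 45 = 1041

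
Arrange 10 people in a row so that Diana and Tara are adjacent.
Treat as block: (10-1)! × 2! = 362880 × 2 = 725760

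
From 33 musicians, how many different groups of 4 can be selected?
C(33,4) = 33!/(4!×29!) = 40920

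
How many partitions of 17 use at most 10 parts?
By conjugation, equals partitions of 17 into parts ≤ 10. Let r_j(i) = number of partitions of i into parts ≤ j, for i = 0..17. r_1(i) = 1 for all i; r_j(i) = r_{j-1}(i) + r_j(i-j). Rows j = 2..10: ≤2: 1 1 2 2 3 3 4 4 5 5 6 6 7 7 8 8 9 9; ≤3: 1 1 2 3 4 5 7 8 10 12 14 16 19 21 24 27 30 33; ≤4: 1 1 2 3 5 6 9 11 15 18 23 27 34 39 47 54 64 72; ≤5: 1 1 2 3 5 7 10 13 18 23 30 37 47 57 70 84 101 119; ≤6: 1 1 2 3 5 7 11 14 20 26 35 44 58 71 90 110 136 163; ≤7: 1 1 2 3 5 7 11 15 21 28 38 49 65 82 105 131 164 201; ≤8: 1 1 2 3 5 7 11 15 22 29 40 52 70 89 116 146 186 230; ≤9: 1 1 2 3 5 7 11 15 22 30 41 54 73 94 123 157 201 252; ≤10: 1 1 2 3 5 7 11 15 22 30 42 55 75 97 128 164 212 267. r_10(17) = 267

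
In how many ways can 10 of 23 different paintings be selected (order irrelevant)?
C(23,10) = 23!/(10!×13!) = 1144066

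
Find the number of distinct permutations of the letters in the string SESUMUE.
7! / (2! × 2! × 1! × 2!) = 630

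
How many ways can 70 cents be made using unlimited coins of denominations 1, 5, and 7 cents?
Coefficient of x^70 in 1/(1-x^1) · 1/(1-x^5) · 1/(1-x^7). Case on j = number of 7-cent coins (j = 0..10); remainder r = 70 - 7j is made from {1,5} in ⌊r/5⌋+1 ways. r = 70, 63, 56, 49, 42, 35, 28, 21, 14, 7, 0 → 15 + 13 + 12 + 10 + 9 + 8 + 6 + 5 + 3 + 2 + 1 = 84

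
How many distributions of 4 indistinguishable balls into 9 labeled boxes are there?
C(4+9-1, 9-1) = C(12, 8) = 495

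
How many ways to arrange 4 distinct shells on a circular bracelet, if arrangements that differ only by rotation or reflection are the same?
(4-1)!/2 = 6/2 = 3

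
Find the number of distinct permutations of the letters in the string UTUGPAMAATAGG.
13! / (4! × 2! × 1! × 2! × 3! × 1!) = 10810800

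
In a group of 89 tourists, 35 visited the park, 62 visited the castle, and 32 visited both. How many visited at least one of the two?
|A∪B| = |A| + |B| - |A∩B| = 35 + 62 - 32 = 65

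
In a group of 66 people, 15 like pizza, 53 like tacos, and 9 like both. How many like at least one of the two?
|A∪B| = |A| + |B| - |A∩B| = 15 + 53 - 9 = 59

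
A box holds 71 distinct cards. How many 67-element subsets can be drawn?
C(71,67) = 71!/(67!×4!) = 971635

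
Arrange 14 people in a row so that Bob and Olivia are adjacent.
Treat as block: (14-1)! × 2! = 6227020800 × 2 = 12454041600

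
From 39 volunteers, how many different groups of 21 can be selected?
C(39,21) = 39!/(21!×18!) = 62359143990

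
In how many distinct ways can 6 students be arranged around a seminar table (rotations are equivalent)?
Circular: fix one position, arrange the rest. (6-1)! = 120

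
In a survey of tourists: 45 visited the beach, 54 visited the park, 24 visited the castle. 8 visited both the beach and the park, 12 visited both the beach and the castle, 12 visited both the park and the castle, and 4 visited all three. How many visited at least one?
|A∪B∪C| = 45+54+24-8-12-12+4 = 95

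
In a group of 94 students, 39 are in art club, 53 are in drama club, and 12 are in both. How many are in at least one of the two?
|A∪B| = |A| + |B| - |A∩B| = 39 + 53 - 12 = 80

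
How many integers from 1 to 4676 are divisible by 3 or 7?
⌊4676/3⌋ + ⌊4676/7⌋ - ⌊4676/21⌋ = 1558 + 668 - 222 = 2004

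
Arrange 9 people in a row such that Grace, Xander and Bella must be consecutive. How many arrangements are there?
Treat the 3 as one block: (9-3+1)! × 3! = 5040 × 6 = 30240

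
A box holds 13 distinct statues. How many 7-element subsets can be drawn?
C(13,7) = 13!/(7!×6!) = 1716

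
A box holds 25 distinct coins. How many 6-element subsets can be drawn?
C(25,6) = 25!/(6!×19!) = 177100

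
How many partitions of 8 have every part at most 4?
Let r_j(i) = number of partitions of i into parts ≤ j, for i = 0..8. r_1(i) = 1 for all i; r_j(i) = r_{j-1}(i) + r_j(i-j). Rows j = 2..4: ≤2: 1 1 2 2 3 3 4 4 5; ≤3: 1 1 2 3 4 5 7 8 10; ≤4: 1 1 2 3 5 6 9 11 15. r_4(8) = 15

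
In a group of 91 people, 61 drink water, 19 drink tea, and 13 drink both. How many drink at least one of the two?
|A∪B| = |A| + |B| - |A∩B| = 61 + 19 - 13 = 67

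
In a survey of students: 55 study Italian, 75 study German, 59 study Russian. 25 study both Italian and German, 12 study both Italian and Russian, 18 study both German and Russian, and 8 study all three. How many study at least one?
|A∪B∪C| = 55+75+59-25-12-18+8 = 142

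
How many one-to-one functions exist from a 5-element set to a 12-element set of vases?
P(12,5) = 12!/(12-5)! = 95040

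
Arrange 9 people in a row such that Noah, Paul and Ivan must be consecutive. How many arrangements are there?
Treat the 3 as one block: (9-3+1)! × 3! = 5040 × 6 = 30240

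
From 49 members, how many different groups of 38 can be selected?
C(49,38) = 49!/(38!×11!) = 29135916264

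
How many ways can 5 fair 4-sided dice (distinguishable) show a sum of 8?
Coefficient of x^8 in (x + x² + ... + x^4)^5. By inclusion-exclusion on dice exceeding 4: Σ_j (-1)^j C(5,j)·C(8-1-4j, 4) = C(5,0)·C(7,4) = 1·35 = 35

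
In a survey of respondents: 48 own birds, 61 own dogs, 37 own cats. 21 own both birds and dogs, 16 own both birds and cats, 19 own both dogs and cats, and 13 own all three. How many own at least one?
|A∪B∪C| = 48+61+37-21-16-19+13 = 103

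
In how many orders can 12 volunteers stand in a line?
12! = 479001600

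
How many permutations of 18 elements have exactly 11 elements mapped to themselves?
Choose the 11 fixed points C(18,11) = 31824, derange the rest: !7 = Σ_{j=0}^{7} (-1)^j·7!/j! = 5040 - 5040 + 2520 - 840 + 210 - 42 + 7 - 1 = 1854. Product = 31824 × 1854 = 59001696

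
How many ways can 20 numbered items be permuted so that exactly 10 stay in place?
Choose the 10 fixed points C(20,10) = 184756, derange the rest: !10 = Σ_{j=0}^{10} (-1)^j·10!/j! = 3628800 - 3628800 + 1814400 - 604800 + 151200 - 30240 + 5040 - 720 + 90 - 10 + 1 = 1334961. Product = 184756 × 1334961 = 246642054516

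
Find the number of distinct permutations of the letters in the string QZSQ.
4! / (1! × 1! × 2!) = 12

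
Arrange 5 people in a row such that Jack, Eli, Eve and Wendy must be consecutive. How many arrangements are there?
Treat the 4 as one block: (5-4+1)! × 4! = 2 × 24 = 48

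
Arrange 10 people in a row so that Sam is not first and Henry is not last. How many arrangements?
By inclusion-exclusion: 10! - 2×(10-1)! + (10-2)! = 3628800 - 725760 + 40320 = 2943360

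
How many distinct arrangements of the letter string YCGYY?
5! / (1! × 3! × 1!) = 20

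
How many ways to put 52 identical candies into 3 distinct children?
C(52+3-1, 3-1) = C(54, 2) = 1431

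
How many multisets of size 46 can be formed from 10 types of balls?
C(46+10-1, 10-1) = C(55, 9) = 6358402050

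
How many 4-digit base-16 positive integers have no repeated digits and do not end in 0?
Last digit: 15 nonzero choices. First digit: 14 (nonzero, ≠last). Middle 2: P(14,2) = 182. Total = 38220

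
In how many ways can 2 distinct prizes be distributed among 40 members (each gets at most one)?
P(40,2) = 40!/(40-2)! = 1560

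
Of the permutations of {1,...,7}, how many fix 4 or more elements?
Exactly j fixed points: C(7,j)·!(7-j); sum over j ≥ 4 (derangement numbers via !m = (m-1)·(!(m-1) + !(m-2)): !0..!3 = 1, 0, 1, 2). Σ_{j=4}^{7} C(7,j)·!(7-j) = C(7,4)·!3 + C(7,5)·!2 + C(7,6)·!1 + C(7,7)·!0 = 35·2 + 21·1 + 7·0 + 1·1 = 92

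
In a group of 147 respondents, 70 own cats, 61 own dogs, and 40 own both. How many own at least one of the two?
|A∪B| = |A| + |B| - |A∩B| = 70 + 61 - 40 = 91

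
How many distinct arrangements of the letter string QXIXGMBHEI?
10! / (1! × 2! × 1! × 1! × 2! × 1! × 1! × 1!) = 907200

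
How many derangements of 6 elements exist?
!6 = Σ_{j=0}^{6} (-1)^j·6!/j! = 720 - 720 + 360 - 120 + 30 - 6 + 1 = 265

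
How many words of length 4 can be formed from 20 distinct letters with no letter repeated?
P(20,4) = 20!/(20-4)! = 116280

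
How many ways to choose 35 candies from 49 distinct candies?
C(49,35) = 49!/(35!×14!) = 675248872536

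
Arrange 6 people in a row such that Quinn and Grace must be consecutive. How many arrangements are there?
Treat the 2 as one block: (6-2+1)! × 2! = 120 × 2 = 240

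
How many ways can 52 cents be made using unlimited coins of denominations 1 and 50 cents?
Coefficient of x^52 in 1/(1-x^1) · 1/(1-x^50). Use j coins of 50 for j = 0..⌊52/50⌋ = 1, the rest in 1s: 1 + 1 = 2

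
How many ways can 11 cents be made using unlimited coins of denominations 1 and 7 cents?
Coefficient of x^11 in 1/(1-x^1) · 1/(1-x^7). Use j coins of 7 for j = 0..⌊11/7⌋ = 1, the rest in 1s: 1 + 1 = 2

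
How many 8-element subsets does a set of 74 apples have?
C(74,8) = 74!/(8!×66!) = 15071474661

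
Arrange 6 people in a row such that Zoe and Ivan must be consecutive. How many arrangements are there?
Treat the 2 as one block: (6-2+1)! × 2! = 120 × 2 = 240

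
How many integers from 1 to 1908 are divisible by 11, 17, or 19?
⌊1908/11⌋+⌊1908/17⌋+⌊1908/19⌋ - ⌊1908/187⌋-⌊1908/209⌋-⌊1908/323⌋ + ⌊1908/3553⌋ = 173+112+100 - 10-9-5 + 0 = 361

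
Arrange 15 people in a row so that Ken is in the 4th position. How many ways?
Fix one position: (15-1)! = 87178291200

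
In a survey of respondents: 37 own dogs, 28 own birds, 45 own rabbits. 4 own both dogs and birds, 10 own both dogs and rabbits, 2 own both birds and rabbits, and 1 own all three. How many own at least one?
|A∪B∪C| = 37+28+45-4-10-2+1 = 95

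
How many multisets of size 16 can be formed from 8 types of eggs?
C(16+8-1, 8-1) = C(23, 7) = 245157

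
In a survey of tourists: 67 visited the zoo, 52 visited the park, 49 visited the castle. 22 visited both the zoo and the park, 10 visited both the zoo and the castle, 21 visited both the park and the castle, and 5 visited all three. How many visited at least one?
|A∪B∪C| = 67+52+49-22-10-21+5 = 120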